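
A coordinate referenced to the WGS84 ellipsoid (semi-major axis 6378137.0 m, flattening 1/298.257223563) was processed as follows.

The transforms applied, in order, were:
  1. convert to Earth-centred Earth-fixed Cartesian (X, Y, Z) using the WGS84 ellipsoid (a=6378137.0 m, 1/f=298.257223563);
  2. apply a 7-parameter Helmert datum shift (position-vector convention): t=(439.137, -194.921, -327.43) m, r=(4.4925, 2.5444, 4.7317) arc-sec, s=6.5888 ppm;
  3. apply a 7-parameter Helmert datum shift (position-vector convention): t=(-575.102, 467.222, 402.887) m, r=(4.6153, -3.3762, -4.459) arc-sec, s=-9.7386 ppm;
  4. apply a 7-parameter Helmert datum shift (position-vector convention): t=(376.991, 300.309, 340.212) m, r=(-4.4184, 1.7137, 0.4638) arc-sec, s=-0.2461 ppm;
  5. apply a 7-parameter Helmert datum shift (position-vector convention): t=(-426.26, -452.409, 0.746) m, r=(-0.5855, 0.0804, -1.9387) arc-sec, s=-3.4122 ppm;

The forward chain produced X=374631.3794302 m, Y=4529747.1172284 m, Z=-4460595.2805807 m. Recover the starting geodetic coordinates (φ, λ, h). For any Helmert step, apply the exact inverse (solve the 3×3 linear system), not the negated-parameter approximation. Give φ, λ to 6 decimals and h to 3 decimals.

φ=-44.658491°, λ=85.269658°, h=992.356 m

start: X=374631.3794, Y=4529747.1172, Z=-4460595.2806 m
→ Helmert⁻¹: X=375018.0779, Y=4530231.1708, Z=-4460598.2415
→ Helmert⁻¹: X=374688.4269, Y=4530026.6898, Z=-4460839.4006
→ Helmert⁻¹: X=375096.2399, Y=4529511.8622, Z=-4461393.2245
→ Helmert⁻¹: X=374813.5731, Y=4529571.1753, Z=-4461130.4333
→ geod (Bowring, a=6378137.000): φ=-44.65849100°, λ=85.26965800°, h=992.3560 m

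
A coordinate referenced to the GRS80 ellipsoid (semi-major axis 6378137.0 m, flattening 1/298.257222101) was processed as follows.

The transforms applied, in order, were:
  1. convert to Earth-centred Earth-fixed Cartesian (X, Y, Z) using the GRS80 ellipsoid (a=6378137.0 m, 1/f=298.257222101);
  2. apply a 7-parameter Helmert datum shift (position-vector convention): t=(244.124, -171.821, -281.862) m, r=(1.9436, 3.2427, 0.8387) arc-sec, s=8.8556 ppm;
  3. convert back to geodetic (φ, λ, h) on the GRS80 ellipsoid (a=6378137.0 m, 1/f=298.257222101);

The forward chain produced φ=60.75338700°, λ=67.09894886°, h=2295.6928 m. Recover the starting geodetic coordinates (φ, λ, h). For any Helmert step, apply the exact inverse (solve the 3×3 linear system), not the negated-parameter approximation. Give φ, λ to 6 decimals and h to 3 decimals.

start: φ=60.753387°, λ=67.098949°, h=2295.693 m
→ ECEF (a=6378137.000, f=1/298.257222101): X=1216165.1621, Y=2878918.8185, Z=5543971.7162
→ Helmert⁻¹: X=1215834.8167, Y=2879112.4420, Z=5544196.4658
→ geod (Bowring, a=6378137.000): φ=60.75398200°, λ=67.10590900°, h=2516.1400 m

φ=60.753982°, λ=67.105909°, h=2516.140 m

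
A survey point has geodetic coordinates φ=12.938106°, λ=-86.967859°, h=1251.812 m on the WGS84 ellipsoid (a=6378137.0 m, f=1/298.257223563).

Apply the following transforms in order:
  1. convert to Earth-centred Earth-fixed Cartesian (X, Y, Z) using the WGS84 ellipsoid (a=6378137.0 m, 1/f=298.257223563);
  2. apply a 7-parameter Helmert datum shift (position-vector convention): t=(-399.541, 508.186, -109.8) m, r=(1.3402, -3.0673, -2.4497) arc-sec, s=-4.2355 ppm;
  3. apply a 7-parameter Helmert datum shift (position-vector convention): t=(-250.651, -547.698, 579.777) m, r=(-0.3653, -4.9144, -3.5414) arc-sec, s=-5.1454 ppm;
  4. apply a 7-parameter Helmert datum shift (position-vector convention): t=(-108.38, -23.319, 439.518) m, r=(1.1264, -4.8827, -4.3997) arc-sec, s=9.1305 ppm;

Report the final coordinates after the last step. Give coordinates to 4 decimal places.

start: φ=12.938106°, λ=-86.967859°, h=1251.812 m
→ ECEF (a=6378137.000, f=1/298.257223563): X=328933.3794, Y=-6209769.6534, Z=1419012.8068
→ Helmert 7p (PV): X=328437.5937, Y=-6209248.2925, Z=1418861.5404
→ Helmert 7p (PV): X=328044.8404, Y=-6209767.1675, Z=1419452.8387
→ Helmert 7p (PV): X=327773.3963, Y=-6209861.9338, Z=1419879.1710

X=327773.3963 m, Y=-6209861.9338 m, Z=1419879.1710 m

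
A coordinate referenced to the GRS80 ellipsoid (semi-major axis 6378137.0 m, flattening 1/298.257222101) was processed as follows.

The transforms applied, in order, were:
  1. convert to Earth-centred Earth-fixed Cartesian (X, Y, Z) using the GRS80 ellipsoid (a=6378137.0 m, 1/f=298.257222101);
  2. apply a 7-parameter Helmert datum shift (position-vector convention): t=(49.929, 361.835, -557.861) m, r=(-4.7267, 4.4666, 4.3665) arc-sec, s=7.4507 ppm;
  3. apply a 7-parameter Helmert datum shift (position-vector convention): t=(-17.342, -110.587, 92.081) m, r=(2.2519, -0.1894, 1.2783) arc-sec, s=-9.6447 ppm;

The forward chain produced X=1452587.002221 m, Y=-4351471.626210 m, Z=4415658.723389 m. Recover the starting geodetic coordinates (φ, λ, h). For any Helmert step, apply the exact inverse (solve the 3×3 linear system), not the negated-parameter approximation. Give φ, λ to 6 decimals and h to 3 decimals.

start: X=1452587.0022, Y=-4351471.6262, Z=4415658.7234 m
→ Helmert⁻¹: X=1452595.4419, Y=-4351363.8015, Z=4415655.4019
→ Helmert⁻¹: X=1452346.9355, Y=-4351825.1568, Z=4416112.0843
→ geod (Bowring, a=6378137.000): φ=44.10006100°, λ=-71.54445300°, h=42.4310 m

φ=44.100061°, λ=-71.544453°, h=42.431 m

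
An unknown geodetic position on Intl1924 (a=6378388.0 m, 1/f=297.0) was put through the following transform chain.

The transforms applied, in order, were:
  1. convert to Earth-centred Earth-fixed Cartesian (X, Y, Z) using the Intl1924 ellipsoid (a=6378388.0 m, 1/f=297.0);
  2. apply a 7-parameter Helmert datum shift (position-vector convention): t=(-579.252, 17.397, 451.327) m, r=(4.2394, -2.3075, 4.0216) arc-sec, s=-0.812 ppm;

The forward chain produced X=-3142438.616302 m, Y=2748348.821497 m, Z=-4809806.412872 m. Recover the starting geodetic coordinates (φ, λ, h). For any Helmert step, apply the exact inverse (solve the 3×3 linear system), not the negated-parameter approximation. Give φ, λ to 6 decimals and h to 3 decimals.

φ=-49.240410°, λ=138.822683°, h=2817.937 m

start: X=-3142438.6163, Y=2748348.8215, Z=-4809806.4129 m
→ Helmert⁻¹: X=-3141862.1442, Y=2748296.0472, Z=-4810282.9838
→ geod (Bowring, a=6378388.000): φ=-49.24041000°, λ=138.82268300°, h=2817.9370 m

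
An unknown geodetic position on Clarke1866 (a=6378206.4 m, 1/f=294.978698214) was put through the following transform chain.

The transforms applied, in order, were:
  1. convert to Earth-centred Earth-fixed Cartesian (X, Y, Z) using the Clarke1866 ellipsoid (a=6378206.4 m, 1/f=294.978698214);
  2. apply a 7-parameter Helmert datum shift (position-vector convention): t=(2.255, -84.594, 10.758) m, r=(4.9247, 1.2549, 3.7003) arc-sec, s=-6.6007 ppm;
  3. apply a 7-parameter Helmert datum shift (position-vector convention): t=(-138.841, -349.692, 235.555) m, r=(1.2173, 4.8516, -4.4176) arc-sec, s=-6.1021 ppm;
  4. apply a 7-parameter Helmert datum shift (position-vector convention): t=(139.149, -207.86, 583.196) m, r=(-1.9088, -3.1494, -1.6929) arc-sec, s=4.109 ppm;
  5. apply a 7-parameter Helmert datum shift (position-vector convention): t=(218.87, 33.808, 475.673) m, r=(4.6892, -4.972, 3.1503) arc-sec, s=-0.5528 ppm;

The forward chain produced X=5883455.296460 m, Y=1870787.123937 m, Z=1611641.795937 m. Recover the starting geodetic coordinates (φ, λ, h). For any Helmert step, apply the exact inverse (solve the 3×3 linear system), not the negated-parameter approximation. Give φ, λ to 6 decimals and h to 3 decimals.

start: X=5883455.2965, Y=1870787.1239, Z=1611641.7959 m
→ Helmert⁻¹: X=5883307.0827, Y=1870701.1177, Z=1610982.6685
→ Helmert⁻¹: X=5883152.9919, Y=1870934.6735, Z=1610320.3411
→ Helmert⁻¹: X=5883249.7785, Y=1871431.2896, Z=1610221.9477
→ Helmert⁻¹: X=5883310.1341, Y=1871461.1379, Z=1610212.9297
→ geod (Bowring, a=6378206.400): φ=14.71316400°, λ=17.64569200°, h=3497.9280 m

φ=14.713164°, λ=17.645692°, h=3497.928 m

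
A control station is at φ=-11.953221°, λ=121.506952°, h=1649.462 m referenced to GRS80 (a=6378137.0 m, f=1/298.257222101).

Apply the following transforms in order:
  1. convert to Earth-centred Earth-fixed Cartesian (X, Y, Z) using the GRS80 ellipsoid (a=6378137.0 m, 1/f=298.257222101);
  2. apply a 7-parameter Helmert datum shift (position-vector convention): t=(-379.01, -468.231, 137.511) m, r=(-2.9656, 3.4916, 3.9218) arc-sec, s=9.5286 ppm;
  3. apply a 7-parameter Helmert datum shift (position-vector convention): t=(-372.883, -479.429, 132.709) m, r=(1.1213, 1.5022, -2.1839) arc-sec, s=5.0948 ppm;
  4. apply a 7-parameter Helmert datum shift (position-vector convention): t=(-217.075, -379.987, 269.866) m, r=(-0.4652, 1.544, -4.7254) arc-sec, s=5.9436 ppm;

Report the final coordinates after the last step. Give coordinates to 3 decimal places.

start: φ=-11.953221°, λ=121.506952°, h=1649.462 m
→ ECEF (a=6378137.000, f=1/298.257222101): X=-3262264.5992, Y=5322082.3836, Z=-1312682.0077
→ Helmert 7p (PV): X=-3262798.1070, Y=5321583.9638, Z=-1312578.3011
→ Helmert 7p (PV): X=-3263140.8283, Y=5321173.3288, Z=-1312399.5873
→ Helmert 7p (PV): X=-3263265.2166, Y=5320896.7658, Z=-1312125.0964

X=-3263265.217 m, Y=5320896.766 m, Z=-1312125.096 m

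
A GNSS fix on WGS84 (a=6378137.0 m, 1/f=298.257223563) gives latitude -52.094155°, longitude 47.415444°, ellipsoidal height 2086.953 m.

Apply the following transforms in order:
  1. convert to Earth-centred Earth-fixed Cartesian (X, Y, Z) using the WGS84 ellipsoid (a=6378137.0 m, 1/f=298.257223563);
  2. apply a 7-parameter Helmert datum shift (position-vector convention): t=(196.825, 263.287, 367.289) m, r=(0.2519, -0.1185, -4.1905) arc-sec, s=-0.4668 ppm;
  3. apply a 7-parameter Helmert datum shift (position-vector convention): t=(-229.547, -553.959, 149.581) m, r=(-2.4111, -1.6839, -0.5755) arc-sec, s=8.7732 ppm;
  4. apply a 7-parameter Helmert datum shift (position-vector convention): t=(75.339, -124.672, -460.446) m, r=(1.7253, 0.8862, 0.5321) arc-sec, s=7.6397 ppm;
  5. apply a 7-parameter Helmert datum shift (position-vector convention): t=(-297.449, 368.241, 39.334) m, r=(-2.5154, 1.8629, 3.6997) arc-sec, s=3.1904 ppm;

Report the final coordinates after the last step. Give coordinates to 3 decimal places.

start: φ=-52.094155°, λ=47.415444°, h=2086.953 m
→ ECEF (a=6378137.000, f=1/298.257223563): X=2657976.9986, Y=2892092.4898, Z=-5010893.1639
→ Helmert 7p (PV): X=2658234.2177, Y=2892306.5466, Z=-5010518.4768
→ Helmert 7p (PV): X=2658076.9669, Y=2891711.9754, Z=-5010424.9621
→ Helmert 7p (PV): X=2658143.6260, Y=2891658.1622, Z=-5010910.9187
→ Helmert 7p (PV): X=2657757.5341, Y=2892022.1989, Z=-5010946.8428

X=2657757.534 m, Y=2892022.199 m, Z=-5010946.843 m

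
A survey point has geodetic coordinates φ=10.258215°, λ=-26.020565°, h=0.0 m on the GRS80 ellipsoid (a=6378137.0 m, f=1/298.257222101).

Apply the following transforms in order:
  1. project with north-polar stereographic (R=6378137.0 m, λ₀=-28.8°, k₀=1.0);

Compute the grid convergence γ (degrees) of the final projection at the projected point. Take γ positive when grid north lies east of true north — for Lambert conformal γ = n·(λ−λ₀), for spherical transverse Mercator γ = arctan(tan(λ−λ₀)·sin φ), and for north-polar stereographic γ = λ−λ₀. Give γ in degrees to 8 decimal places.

2.77943500

start: φ=10.258215°, λ=-26.020565°, h=0.000 m
→ into stereo (λ₀=-28.8°): φ=10.25821500°, λ−λ₀=2.77943500°
convergence γ = 2.77943500°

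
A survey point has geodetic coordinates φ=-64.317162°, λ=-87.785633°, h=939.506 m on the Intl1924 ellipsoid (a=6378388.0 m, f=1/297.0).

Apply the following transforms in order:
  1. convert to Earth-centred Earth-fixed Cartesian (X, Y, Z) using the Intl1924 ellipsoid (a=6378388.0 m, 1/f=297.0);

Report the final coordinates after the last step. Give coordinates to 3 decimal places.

X=107117.514 m, Y=-2770238.826 m, Z=-5726101.518 m

start: φ=-64.317162°, λ=-87.785633°, h=939.506 m
→ ECEF (a=6378388.000, f=1/297.0): X=107117.5143, Y=-2770238.8260, Z=-5726101.5179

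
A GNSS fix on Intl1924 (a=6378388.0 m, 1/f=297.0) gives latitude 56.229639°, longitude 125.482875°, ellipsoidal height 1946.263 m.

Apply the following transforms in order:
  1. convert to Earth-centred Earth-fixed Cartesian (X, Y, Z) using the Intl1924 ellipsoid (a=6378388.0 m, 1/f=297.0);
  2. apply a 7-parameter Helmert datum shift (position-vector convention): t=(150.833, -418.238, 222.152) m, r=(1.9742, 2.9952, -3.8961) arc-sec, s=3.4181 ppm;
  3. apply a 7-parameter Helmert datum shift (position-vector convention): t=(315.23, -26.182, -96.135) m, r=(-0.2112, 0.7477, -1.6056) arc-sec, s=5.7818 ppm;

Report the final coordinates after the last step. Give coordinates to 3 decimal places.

start: φ=56.229639°, λ=125.482875°, h=1946.263 m
→ ECEF (a=6378388.000, f=1/297.0): X=-2063460.1066, Y=2894694.0692, Z=5280424.7664
→ Helmert 7p (PV): X=-2063184.9712, Y=2894274.1619, Z=5280722.6371
→ Helmert 7p (PV): X=-2062839.9980, Y=2894286.1814, Z=5280661.5496

X=-2062839.998 m, Y=2894286.181 m, Z=5280661.550 m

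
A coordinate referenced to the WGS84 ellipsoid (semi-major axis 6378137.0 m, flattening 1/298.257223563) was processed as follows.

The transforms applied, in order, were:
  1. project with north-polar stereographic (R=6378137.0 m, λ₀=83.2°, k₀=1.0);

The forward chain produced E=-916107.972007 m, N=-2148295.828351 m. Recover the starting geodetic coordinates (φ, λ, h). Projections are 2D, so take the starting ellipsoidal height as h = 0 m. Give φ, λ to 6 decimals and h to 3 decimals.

φ=69.249909°, λ=60.104916°, h=0.000 m

start: E=-916107.9720, N=-2148295.8284 m
→ stereo⁻¹: φ=69.24990900°, λ=60.10491600°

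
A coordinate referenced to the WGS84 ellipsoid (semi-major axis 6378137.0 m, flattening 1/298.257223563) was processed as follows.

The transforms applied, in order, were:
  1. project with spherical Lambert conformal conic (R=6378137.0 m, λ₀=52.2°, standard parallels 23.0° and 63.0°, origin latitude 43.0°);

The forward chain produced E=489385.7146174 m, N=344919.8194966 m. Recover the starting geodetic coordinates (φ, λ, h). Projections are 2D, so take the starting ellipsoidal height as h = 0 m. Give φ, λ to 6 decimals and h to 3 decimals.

φ=46.107117°, λ=58.957359°, h=0.000 m

start: E=489385.7146, N=344919.8195 m
→ lcc⁻¹: φ=46.10711700°, λ=58.95735900°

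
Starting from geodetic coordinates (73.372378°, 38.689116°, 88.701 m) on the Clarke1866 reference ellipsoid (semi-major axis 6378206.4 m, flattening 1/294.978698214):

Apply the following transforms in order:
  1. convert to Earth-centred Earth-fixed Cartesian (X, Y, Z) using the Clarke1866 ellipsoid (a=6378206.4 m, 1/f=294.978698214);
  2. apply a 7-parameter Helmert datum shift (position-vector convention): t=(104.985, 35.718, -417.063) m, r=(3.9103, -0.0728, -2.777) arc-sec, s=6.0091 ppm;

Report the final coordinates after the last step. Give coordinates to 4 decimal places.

X=1429194.4238 m, Y=1144361.3094 m, Z=6088809.6364 m

start: φ=73.372378°, λ=38.689116°, h=88.701 m
→ ECEF (a=6378206.400, f=1/294.978698214): X=1429067.5924, Y=1144453.3915, Z=6089167.9083
→ Helmert 7p (PV): X=1429194.4238, Y=1144361.3094, Z=6088809.6364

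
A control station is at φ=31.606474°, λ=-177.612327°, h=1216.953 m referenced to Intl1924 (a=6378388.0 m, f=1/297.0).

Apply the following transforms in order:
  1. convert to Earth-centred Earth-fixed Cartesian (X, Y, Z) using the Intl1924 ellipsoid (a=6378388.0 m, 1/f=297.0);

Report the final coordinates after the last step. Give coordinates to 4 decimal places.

X=-5433604.3484 m, Y=-226564.4317 m, Z=3324034.1705 m

start: φ=31.606474°, λ=-177.612327°, h=1216.953 m
→ ECEF (a=6378388.000, f=1/297.0): X=-5433604.3484, Y=-226564.4317, Z=3324034.1705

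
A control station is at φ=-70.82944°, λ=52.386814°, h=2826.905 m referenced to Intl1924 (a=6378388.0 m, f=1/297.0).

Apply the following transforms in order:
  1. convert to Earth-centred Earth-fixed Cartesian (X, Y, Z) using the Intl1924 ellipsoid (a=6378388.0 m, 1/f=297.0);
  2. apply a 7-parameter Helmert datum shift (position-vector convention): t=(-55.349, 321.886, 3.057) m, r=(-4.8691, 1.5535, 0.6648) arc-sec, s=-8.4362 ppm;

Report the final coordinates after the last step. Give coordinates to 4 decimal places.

start: φ=-70.829440°, λ=52.386814°, h=2826.905 m
→ ECEF (a=6378388.000, f=1/297.0): X=1282775.1262, Y=1664924.6855, Z=-6004871.0402
→ Helmert 7p (PV): X=1282658.3636, Y=1665094.9101, Z=-6004866.2882

X=1282658.3636 m, Y=1665094.9101 m, Z=-6004866.2882 m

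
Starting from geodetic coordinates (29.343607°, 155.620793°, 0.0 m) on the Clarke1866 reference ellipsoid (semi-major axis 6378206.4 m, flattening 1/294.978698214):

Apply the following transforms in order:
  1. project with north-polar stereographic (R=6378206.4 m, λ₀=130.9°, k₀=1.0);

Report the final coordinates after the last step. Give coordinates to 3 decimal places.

start: φ=29.343607°, λ=155.620793°, h=0.000 m
→ stereo (R=6378206.4, λ₀=130.9°): E=3120864.1485, N=-6778764.1756

E=3120864.149 m, N=-6778764.176 m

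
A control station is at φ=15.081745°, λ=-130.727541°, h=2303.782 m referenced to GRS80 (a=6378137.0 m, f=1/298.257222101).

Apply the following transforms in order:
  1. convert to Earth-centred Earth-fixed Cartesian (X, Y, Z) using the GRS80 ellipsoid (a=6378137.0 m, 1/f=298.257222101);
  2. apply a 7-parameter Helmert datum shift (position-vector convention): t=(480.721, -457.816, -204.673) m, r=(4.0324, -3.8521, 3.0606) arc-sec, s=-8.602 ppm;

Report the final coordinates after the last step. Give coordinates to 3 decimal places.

start: φ=15.081745°, λ=-130.727541°, h=2303.782 m
→ ECEF (a=6378137.000, f=1/298.257222101): X=-4020518.6970, Y=-4669741.9695, Z=1649434.7130
→ Helmert 7p (PV): X=-4019964.9052, Y=-4670251.5187, Z=1649049.4760

X=-4019964.905 m, Y=-4670251.519 m, Z=1649049.476 m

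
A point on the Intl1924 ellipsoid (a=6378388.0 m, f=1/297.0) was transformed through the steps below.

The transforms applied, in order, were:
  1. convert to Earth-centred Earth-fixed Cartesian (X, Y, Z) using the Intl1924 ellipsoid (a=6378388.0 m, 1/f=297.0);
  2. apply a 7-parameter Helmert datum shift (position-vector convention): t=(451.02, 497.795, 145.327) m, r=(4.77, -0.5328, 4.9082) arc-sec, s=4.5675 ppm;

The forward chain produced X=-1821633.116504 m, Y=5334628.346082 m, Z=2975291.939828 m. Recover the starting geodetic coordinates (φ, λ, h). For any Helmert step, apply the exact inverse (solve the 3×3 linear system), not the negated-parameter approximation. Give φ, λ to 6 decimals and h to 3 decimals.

start: X=-1821633.1165, Y=5334628.3461, Z=2975291.9398 m
→ Helmert⁻¹: X=-1821941.1984, Y=5334218.3408, Z=2975014.3731
→ geod (Bowring, a=6378388.000): φ=27.98428800°, λ=108.85797600°, h=10.5900 m

φ=27.984288°, λ=108.857976°, h=10.590 m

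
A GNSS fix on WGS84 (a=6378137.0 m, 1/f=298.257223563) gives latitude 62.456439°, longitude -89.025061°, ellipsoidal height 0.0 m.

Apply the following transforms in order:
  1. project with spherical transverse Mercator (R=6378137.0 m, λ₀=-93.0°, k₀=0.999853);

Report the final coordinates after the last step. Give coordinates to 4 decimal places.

start: φ=62.456439°, λ=-89.025061°, h=0.000 m
→ tm (R=6378137.0, λ₀=-93.0°): E=204492.5605, N=6957889.9981

E=204492.5605 m, N=6957889.9981 m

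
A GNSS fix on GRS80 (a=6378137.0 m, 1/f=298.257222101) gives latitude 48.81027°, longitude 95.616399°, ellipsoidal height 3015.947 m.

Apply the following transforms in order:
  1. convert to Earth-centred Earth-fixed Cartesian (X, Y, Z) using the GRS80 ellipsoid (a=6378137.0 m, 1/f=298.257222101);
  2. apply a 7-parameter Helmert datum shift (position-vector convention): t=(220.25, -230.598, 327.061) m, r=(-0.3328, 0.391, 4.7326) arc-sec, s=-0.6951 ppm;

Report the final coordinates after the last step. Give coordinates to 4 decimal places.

start: φ=48.810270°, λ=95.616399°, h=3015.947 m
→ ECEF (a=6378137.000, f=1/298.257222101): X=-412054.7383, Y=4190110.1832, Z=4778959.5060
→ Helmert 7p (PV): X=-411921.2818, Y=4189874.9290, Z=4779277.2657

X=-411921.2818 m, Y=4189874.9290 m, Z=4779277.2657 m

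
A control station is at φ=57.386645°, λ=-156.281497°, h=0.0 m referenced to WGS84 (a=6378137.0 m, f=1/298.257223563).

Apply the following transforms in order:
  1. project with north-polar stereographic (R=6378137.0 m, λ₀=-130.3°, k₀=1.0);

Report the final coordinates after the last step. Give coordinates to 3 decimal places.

start: φ=57.386645°, λ=-156.281497°, h=0.000 m
→ stereo (R=6378137.0, λ₀=-130.3°): E=-1634834.3112, N=-3354656.2095

E=-1634834.311 m, N=-3354656.210 m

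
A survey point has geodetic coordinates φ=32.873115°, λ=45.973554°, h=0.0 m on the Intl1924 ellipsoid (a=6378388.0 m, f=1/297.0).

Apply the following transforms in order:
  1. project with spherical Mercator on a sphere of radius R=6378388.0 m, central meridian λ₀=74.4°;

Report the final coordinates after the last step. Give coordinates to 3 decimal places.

E=-3164542.024 m, N=3878626.817 m

start: φ=32.873115°, λ=45.973554°, h=0.000 m
→ merc (R=6378388.0, λ₀=74.4°): E=-3164542.0237, N=3878626.8174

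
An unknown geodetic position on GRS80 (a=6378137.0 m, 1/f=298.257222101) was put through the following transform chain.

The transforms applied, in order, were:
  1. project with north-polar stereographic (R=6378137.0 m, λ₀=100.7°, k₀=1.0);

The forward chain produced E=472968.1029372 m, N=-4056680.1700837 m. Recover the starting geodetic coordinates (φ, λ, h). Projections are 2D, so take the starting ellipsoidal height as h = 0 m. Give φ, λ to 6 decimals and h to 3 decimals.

φ=54.493129°, λ=107.350088°, h=0.000 m

start: E=472968.1029, N=-4056680.1701 m
→ stereo⁻¹: φ=54.49312900°, λ=107.35008800°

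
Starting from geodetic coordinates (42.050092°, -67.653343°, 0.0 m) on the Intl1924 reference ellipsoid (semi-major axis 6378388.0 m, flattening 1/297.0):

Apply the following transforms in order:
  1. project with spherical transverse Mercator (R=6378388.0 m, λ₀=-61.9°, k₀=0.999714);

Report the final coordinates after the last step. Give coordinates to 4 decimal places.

start: φ=42.050092°, λ=-67.653343°, h=0.000 m
→ tm (R=6378388.0, λ₀=-61.9°): E=-475542.8211, N=4695860.0417

E=-475542.8211 m, N=4695860.0417 m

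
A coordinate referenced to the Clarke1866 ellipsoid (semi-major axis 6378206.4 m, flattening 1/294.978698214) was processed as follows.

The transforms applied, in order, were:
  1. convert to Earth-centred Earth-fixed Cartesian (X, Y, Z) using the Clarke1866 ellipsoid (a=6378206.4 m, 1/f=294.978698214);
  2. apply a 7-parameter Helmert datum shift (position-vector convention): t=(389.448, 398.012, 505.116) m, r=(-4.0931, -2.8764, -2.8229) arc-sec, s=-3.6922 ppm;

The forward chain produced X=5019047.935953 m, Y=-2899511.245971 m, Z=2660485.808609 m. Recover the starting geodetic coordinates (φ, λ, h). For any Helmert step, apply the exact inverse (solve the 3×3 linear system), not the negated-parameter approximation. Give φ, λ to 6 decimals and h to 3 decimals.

start: X=5019047.9360, Y=-2899511.2460, Z=2660485.8086 m
→ Helmert⁻¹: X=5018753.7977, Y=-2899904.0614, Z=2659862.9810
→ geod (Bowring, a=6378206.400): φ=24.79759300°, λ=-30.01990500°, h=3046.9940 m

φ=24.797593°, λ=-30.019905°, h=3046.994 m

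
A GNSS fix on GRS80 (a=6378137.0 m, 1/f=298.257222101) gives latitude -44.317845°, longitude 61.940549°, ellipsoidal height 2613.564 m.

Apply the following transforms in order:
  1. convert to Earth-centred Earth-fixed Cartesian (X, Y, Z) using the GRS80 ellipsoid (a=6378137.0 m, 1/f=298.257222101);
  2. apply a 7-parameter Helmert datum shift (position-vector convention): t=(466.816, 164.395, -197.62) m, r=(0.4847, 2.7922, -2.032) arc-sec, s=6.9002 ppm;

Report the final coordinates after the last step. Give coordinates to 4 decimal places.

X=2151422.0942 m, Y=4035443.6568 m, Z=-4435502.4796 m

start: φ=-44.317845°, λ=61.940549°, h=2613.564 m
→ ECEF (a=6378137.000, f=1/298.257222101): X=2150960.7232, Y=4035262.1854, Z=-4435254.6203
→ Helmert 7p (PV): X=2151422.0942, Y=4035443.6568, Z=-4435502.4796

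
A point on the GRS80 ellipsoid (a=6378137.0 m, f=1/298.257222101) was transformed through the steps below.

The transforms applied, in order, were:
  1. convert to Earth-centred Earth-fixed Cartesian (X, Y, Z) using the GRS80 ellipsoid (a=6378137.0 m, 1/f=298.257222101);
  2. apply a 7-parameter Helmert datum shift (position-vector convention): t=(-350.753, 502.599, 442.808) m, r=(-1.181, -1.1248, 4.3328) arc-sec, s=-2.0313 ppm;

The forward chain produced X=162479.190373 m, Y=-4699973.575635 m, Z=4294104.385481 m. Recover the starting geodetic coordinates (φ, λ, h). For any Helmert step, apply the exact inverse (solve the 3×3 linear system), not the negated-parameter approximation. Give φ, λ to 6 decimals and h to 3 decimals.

start: X=162479.1904, Y=-4699973.5756, Z=4294104.3855 m
→ Helmert⁻¹: X=162754.9491, Y=-4700513.7255, Z=4293642.4982
→ geod (Bowring, a=6378137.000): φ=42.58445300°, λ=-88.01693000°, h=23.3140 m

φ=42.584453°, λ=-88.016930°, h=23.314 m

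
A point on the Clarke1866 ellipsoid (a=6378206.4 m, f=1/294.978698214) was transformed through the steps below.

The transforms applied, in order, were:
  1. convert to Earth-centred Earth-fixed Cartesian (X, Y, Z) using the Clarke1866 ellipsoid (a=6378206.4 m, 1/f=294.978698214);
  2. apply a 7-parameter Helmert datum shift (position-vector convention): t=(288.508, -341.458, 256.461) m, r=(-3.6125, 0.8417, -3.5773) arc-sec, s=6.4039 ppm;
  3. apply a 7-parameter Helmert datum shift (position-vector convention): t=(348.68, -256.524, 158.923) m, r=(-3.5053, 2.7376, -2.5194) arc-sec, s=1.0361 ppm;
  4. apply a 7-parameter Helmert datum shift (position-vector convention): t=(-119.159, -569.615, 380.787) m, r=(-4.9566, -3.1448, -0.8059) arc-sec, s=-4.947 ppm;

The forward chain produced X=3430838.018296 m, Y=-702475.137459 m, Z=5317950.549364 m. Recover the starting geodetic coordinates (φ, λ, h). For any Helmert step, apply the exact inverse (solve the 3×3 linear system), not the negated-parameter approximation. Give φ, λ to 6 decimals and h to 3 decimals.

start: X=3430838.0183, Y=-702475.1375, Z=5317950.5494 m
→ Helmert⁻¹: X=3431057.9665, Y=-702023.3709, Z=5317526.8873
→ Helmert⁻¹: X=3430643.7303, Y=-701814.5813, Z=5317396.0607
→ Helmert⁻¹: X=3430323.7237, Y=-701502.2615, Z=5317107.2615
→ geod (Bowring, a=6378206.400): φ=56.81348300°, λ=-11.55764800°, h=3284.1210 m

φ=56.813483°, λ=-11.557648°, h=3284.121 m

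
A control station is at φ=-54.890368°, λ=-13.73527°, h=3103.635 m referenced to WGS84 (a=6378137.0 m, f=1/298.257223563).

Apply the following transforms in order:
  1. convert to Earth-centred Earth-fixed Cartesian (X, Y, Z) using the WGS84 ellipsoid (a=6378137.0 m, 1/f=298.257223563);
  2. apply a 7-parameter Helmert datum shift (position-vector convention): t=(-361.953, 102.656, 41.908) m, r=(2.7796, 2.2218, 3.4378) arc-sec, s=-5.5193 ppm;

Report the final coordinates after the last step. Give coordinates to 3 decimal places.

start: φ=-54.890368°, λ=-13.735270°, h=3103.635 m
→ ECEF (a=6378137.000, f=1/298.257223563): X=3573179.4065, Y=-873377.8770, Z=-5196912.6812
→ Helmert 7p (PV): X=3572756.3097, Y=-873140.8144, Z=-5196892.3480

X=3572756.310 m, Y=-873140.814 m, Z=-5196892.348 m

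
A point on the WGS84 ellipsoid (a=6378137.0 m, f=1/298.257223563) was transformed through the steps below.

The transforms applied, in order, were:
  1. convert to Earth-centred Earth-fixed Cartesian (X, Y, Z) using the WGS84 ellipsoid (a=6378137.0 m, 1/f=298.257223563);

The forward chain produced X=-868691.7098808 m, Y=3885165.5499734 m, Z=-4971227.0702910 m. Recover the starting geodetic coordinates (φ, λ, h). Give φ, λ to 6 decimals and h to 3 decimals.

φ=-51.498803°, λ=102.603572°, h=3766.338 m

start: X=-868691.7099, Y=3885165.5500, Z=-4971227.0703 m
→ geod (Bowring, a=6378137.000): φ=-51.49880300°, λ=102.60357200°, h=3766.3380 m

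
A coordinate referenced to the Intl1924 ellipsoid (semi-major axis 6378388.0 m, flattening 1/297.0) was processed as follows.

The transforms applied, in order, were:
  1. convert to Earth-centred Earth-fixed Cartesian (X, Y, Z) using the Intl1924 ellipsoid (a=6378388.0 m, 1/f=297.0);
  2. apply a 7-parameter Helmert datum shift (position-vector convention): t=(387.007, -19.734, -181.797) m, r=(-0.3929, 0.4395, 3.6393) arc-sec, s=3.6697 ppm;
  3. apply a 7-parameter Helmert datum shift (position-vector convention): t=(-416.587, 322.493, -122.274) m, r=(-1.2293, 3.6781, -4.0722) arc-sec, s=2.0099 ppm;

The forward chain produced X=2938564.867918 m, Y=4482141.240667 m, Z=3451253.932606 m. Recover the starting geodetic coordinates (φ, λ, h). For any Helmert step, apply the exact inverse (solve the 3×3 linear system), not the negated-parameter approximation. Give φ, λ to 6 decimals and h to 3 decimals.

φ=32.959873°, λ=56.749036°, h=2490.263 m

start: X=2938564.8679, Y=4482141.2407, Z=3451253.9326 m
→ Helmert⁻¹: X=2938825.5186, Y=4481847.1897, Z=3451448.3856
→ Helmert⁻¹: X=2938499.4499, Y=4481792.0555, Z=3451632.3145
→ geod (Bowring, a=6378388.000): φ=32.95987300°, λ=56.74903600°, h=2490.2630 m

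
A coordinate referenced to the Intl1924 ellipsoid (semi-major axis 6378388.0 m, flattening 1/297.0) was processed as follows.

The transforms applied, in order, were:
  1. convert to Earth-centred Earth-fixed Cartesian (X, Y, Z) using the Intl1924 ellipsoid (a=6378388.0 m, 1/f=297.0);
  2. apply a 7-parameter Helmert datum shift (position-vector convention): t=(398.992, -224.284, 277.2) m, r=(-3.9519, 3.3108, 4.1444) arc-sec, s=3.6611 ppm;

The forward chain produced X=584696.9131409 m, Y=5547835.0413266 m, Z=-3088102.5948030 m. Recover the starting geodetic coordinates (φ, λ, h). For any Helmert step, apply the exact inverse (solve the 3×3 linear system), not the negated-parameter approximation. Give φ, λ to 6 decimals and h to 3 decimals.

φ=-29.131603°, λ=83.986421°, h=3200.819 m

start: X=584696.9131, Y=5547835.0413, Z=-3088102.5948 m
→ Helmert⁻¹: X=584456.8278, Y=5548086.4391, Z=-3088252.8090
→ geod (Bowring, a=6378388.000): φ=-29.13160300°, λ=83.98642100°, h=3200.8190 m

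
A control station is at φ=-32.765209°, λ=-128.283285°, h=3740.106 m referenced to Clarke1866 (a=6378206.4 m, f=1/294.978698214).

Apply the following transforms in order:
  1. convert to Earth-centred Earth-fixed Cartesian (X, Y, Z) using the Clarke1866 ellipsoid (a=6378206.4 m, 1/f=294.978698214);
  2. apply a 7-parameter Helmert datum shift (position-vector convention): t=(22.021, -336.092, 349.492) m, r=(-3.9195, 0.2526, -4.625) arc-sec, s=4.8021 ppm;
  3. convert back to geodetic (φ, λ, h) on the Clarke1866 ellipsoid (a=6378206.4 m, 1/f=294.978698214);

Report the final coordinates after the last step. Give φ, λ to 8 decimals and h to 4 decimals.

start: φ=-32.765209°, λ=-128.283285°, h=3740.106 m
→ ECEF (a=6378206.400, f=1/294.978698214): X=-3328144.7174, Y=-4216690.6981, Z=-3433933.8404
→ Helmert 7p (PV): X=-3328237.4336, Y=-4217037.6658, Z=-3433516.6356
→ geod (Bowring, a=6378206.400): φ=-32.76043883°, λ=-128.28176856°, h=3791.6642 m

φ=-32.76043883°, λ=-128.28176856°, h=3791.6642 m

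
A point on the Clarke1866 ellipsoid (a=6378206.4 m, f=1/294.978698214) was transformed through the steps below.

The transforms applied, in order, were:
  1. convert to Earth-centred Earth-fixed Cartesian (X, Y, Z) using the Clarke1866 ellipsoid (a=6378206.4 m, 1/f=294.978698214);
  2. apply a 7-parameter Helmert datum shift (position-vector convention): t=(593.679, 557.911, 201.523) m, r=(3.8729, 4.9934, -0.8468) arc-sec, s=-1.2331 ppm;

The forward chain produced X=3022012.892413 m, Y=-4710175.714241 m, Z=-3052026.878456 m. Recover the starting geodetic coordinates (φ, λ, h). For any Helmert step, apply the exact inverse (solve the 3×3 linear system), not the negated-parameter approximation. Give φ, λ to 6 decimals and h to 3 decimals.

start: X=3022012.8924, Y=-4710175.7142, Z=-3052026.8785 m
→ Helmert⁻¹: X=3021516.1654, Y=-4710784.3363, Z=-3052070.5669
→ geod (Bowring, a=6378206.400): φ=-28.76973600°, λ=-57.32372300°, h=1421.3440 m

φ=-28.769736°, λ=-57.323723°, h=1421.344 m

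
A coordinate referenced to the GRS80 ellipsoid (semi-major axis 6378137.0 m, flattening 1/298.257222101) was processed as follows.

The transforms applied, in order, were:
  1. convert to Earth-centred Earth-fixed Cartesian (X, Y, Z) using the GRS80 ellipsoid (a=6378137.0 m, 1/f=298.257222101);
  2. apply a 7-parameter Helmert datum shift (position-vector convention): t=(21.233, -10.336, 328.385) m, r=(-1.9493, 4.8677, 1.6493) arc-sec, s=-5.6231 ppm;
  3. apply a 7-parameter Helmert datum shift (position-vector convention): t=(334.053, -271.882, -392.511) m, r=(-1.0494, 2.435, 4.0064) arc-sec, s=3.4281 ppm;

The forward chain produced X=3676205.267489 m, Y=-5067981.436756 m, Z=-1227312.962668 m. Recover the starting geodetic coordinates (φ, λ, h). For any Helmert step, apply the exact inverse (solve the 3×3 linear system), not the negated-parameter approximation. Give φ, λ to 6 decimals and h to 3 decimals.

φ=-11.163465°, λ=-54.045941°, h=2295.029 m

start: X=3676205.2675, Y=-5067981.4368, Z=-1227312.9627 m
→ Helmert⁻¹: X=3675774.6631, Y=-5067757.3369, Z=-1226898.6353
→ Helmert⁻¹: X=3675762.5380, Y=-5067793.2914, Z=-1227195.0688
→ geod (Bowring, a=6378137.000): φ=-11.16346500°, λ=-54.04594100°, h=2295.0290 m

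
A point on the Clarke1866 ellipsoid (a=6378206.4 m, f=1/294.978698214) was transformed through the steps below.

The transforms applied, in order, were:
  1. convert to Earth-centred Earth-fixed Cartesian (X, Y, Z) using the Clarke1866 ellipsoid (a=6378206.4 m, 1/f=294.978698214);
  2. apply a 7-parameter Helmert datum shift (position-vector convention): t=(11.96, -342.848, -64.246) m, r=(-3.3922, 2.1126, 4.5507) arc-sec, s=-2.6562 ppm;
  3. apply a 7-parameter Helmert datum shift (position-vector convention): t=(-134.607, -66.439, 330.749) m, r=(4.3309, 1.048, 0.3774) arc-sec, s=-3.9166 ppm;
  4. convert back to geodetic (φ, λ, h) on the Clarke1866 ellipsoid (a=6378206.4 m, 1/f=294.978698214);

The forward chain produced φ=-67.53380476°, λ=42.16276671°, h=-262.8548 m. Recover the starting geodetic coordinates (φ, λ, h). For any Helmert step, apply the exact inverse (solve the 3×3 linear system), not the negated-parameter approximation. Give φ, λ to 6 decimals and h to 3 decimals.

start: φ=-67.533805°, λ=42.162767°, h=-262.855 m
→ ECEF (a=6378206.400, f=1/294.978698214): X=1811838.4337, Y=1640730.5705, Z=-5870988.2797
→ Helmert⁻¹: X=1812012.9709, Y=1640676.8406, Z=-5871367.2668
→ Helmert⁻¹: X=1812102.1648, Y=1641080.6262, Z=-5871273.0674
→ geod (Bowring, a=6378206.400): φ=-67.53121400°, λ=42.16469900°, h=164.8210 m

φ=-67.531214°, λ=42.164699°, h=164.821 m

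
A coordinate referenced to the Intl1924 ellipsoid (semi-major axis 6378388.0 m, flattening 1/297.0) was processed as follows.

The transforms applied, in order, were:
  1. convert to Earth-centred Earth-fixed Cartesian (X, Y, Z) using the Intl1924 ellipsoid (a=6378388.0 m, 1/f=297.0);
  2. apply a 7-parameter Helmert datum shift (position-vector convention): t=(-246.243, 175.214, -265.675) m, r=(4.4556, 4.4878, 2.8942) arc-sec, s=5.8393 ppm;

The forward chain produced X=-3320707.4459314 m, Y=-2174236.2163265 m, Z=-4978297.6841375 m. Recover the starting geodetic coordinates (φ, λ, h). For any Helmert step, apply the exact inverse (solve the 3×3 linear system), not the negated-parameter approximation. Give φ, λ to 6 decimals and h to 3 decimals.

start: X=-3320707.4459, Y=-2174236.2163, Z=-4978297.6841 m
→ Helmert⁻¹: X=-3320364.0155, Y=-2174459.6759, Z=-4978028.2125
→ geod (Bowring, a=6378388.000): φ=-51.62260400°, λ=-146.77977500°, h=1387.9130 m

φ=-51.622604°, λ=-146.779775°, h=1387.913 m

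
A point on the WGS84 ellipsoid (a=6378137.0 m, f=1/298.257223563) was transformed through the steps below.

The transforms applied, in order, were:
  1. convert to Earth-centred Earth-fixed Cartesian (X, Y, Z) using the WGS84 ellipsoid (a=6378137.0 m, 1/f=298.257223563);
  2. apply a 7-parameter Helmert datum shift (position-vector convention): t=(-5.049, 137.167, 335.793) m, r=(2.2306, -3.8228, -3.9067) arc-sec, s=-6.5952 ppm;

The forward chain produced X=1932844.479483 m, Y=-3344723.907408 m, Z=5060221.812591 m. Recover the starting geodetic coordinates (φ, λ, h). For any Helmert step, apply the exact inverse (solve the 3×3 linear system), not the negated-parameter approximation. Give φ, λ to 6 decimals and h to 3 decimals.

φ=52.824140°, λ=-59.975558°, h=1478.479 m

start: X=1932844.4795, Y=-3344723.9074, Z=5060221.8126 m
→ Helmert⁻¹: X=1933019.4050, Y=-3344791.8035, Z=5059919.7367
→ geod (Bowring, a=6378137.000): φ=52.82414000°, λ=-59.97555800°, h=1478.4790 m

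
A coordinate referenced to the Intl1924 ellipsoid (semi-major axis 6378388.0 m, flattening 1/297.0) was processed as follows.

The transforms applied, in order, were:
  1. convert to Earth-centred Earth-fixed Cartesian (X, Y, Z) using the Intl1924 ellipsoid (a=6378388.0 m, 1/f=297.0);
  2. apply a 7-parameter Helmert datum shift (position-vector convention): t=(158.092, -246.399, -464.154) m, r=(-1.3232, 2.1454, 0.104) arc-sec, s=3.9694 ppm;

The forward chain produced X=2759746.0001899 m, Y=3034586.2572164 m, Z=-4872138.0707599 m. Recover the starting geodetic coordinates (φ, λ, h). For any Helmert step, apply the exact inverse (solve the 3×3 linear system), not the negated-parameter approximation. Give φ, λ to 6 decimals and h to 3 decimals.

start: X=2759746.0002, Y=3034586.2572, Z=-4872138.0708 m
→ Helmert⁻¹: X=2759629.1550, Y=3034850.4700, Z=-4871606.4070
→ geod (Bowring, a=6378388.000): φ=-50.09255500°, λ=47.71934300°, h=2754.1890 m

φ=-50.092555°, λ=47.719343°, h=2754.189 m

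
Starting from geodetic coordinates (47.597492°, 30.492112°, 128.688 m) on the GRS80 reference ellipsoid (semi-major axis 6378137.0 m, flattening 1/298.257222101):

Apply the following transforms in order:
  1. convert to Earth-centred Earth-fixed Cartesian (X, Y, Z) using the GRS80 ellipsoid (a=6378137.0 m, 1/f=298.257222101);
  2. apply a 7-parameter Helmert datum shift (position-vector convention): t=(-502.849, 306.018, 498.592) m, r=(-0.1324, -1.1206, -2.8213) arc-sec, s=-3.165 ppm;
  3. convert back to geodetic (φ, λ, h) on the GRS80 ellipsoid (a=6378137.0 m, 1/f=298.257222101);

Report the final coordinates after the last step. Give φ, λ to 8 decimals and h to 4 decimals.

φ=47.60261216°, λ=30.49843415°, h=289.3649 m

start: φ=47.597492°, λ=30.492112°, h=128.688 m
→ ECEF (a=6378137.000, f=1/298.257222101): X=3713024.3902, Y=2186450.0254, Z=4686908.9019
→ Helmert 7p (PV): X=3712514.2327, Y=2186701.3450, Z=4687411.4285
→ geod (Bowring, a=6378137.000): φ=47.60261216°, λ=30.49843415°, h=289.3649 m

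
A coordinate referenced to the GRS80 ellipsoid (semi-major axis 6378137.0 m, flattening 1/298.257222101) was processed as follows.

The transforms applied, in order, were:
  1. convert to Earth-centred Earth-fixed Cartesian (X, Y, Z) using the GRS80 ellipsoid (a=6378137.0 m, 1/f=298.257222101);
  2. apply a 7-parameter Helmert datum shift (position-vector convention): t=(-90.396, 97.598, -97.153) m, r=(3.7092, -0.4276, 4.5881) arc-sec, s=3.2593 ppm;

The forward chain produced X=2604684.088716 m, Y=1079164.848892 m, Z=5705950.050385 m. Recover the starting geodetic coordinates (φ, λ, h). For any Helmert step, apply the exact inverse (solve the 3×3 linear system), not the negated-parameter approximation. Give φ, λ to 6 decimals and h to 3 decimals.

start: X=2604684.0887, Y=1079164.8489, Z=5705950.0504 m
→ Helmert⁻¹: X=2604801.8273, Y=1079108.4028, Z=5706003.8005
→ geod (Bowring, a=6378137.000): φ=63.85731000°, λ=22.50308200°, h=3653.3720 m

φ=63.857310°, λ=22.503082°, h=3653.372 m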